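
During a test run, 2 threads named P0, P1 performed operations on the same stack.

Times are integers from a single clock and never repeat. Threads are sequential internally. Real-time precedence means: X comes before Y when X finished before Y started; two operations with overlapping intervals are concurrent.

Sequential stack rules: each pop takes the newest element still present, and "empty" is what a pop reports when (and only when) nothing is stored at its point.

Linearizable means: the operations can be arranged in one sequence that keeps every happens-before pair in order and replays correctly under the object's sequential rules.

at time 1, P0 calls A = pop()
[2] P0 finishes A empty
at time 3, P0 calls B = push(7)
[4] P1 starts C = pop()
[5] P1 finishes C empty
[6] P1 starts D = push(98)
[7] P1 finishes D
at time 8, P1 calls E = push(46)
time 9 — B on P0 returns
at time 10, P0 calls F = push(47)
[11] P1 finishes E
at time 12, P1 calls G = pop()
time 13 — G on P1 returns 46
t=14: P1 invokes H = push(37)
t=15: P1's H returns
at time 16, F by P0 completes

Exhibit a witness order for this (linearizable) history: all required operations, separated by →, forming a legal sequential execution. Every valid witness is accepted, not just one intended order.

A → C → B → D → E → G → F → H

after step 1 (A pop() → empty): stack <>
after step 2 (C pop() → empty): stack <>
after step 3 (B push(7)): stack <7>
after step 4 (D push(98)): stack <7,98>
after step 5 (E push(46)): stack <7,98,46>
after step 6 (G pop() → 46): stack <7,98>
after step 7 (F push(47)): stack <7,98,47>
after step 8 (H push(37)): stack <7,98,47,37>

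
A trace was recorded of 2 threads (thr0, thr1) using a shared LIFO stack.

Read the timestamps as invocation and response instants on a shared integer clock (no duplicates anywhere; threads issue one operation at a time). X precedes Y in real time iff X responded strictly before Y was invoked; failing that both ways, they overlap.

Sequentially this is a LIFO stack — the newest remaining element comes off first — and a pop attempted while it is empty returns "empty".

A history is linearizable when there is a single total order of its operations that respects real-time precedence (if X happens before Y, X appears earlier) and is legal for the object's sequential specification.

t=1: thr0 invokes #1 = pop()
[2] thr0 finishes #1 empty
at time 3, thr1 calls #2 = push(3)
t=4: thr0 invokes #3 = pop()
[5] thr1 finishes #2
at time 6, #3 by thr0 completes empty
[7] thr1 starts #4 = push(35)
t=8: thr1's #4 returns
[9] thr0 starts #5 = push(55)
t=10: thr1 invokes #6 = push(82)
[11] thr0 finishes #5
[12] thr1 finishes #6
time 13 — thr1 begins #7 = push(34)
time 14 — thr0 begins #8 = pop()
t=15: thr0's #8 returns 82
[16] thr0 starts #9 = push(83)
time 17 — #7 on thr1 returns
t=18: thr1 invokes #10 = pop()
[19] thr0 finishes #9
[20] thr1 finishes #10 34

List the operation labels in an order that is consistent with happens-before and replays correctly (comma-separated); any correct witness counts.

1. #1 pop() → empty, leaving stack <>
2. #3 pop() → empty, leaving stack <>
3. #2 push(3), leaving stack <3>
4. #4 push(35), leaving stack <3,35>
5. #5 push(55), leaving stack <3,35,55>
6. #6 push(82), leaving stack <3,35,55,82>
7. #8 pop() → 82, leaving stack <3,35,55>
8. #7 push(34), leaving stack <3,35,55,34>
9. #10 pop() → 34, leaving stack <3,35,55>
10. #9 push(83), leaving stack <3,35,55,83>

#1, #3, #2, #4, #5, #6, #8, #7, #10, #9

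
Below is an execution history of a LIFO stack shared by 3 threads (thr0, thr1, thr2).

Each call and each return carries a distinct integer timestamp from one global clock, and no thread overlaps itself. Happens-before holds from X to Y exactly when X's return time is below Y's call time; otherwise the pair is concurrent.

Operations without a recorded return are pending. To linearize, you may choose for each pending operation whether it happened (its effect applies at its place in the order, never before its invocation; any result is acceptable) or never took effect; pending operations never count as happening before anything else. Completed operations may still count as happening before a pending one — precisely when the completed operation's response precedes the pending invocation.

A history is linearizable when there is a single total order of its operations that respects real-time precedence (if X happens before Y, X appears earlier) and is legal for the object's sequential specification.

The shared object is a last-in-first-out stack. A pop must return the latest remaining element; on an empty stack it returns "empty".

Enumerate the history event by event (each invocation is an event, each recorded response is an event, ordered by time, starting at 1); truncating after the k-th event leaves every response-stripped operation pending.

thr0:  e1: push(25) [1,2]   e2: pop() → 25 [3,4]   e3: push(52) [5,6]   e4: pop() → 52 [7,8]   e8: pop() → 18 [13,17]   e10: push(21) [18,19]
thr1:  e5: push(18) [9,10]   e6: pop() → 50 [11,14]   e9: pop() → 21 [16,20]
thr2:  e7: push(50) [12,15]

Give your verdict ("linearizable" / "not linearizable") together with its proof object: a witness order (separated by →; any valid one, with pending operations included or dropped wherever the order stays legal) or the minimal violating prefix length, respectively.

step 1: e1 push(25) — stack <25>
step 2: e2 pop() → 25 — stack <>
step 3: e3 push(52) — stack <52>
step 4: e4 pop() → 52 — stack <>
step 5: e5 push(18) — stack <18>
step 6: e7 push(50) — stack <18,50>
step 7: e6 pop() → 50 — stack <18>
step 8: e8 pop() → 18 — stack <>
step 9: e10 push(21) — stack <21>
step 10: e9 pop() → 21 — stack <>

linearizable — witness: e1 → e2 → e3 → e4 → e5 → e7 → e6 → e8 → e10 → e9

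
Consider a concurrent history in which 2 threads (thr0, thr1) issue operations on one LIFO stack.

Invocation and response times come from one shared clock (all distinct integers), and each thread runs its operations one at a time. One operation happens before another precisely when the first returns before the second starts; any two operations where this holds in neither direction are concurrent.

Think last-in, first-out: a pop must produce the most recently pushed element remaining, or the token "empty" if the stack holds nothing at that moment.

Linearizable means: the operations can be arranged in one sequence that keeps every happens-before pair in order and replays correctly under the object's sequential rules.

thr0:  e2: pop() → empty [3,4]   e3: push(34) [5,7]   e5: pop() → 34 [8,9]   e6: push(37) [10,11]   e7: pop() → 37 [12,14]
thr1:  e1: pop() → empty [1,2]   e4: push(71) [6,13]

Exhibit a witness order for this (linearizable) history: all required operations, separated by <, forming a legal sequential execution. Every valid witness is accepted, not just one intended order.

e1 < e2 < e3 < e5 < e4 < e6 < e7

1. e1 pop() → empty, leaving stack <>
2. e2 pop() → empty, leaving stack <>
3. e3 push(34), leaving stack <34>
4. e5 pop() → 34, leaving stack <>
5. e4 push(71), leaving stack <71>
6. e6 push(37), leaving stack <71,37>
7. e7 pop() → 37, leaving stack <71>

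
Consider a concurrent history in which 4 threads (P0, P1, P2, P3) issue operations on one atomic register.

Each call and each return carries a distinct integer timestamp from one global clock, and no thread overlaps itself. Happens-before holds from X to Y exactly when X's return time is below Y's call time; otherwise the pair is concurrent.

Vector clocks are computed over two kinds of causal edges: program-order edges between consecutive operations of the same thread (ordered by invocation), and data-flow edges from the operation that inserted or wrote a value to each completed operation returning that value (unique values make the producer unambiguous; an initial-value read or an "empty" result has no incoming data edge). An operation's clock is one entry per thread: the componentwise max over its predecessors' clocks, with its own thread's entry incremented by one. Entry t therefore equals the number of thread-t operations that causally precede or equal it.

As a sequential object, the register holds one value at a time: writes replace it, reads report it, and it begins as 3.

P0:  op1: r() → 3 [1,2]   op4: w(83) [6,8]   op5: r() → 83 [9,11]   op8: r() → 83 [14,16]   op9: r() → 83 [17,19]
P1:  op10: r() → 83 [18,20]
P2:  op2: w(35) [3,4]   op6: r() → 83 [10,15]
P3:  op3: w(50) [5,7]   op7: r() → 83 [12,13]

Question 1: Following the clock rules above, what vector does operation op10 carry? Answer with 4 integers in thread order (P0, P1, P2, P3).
(2, 1, 0, 0)

invoked at 5, op3 has no predecessors; its own P3 bump gives (0, 0, 0, 1)
invoked at 3, op2 has no predecessors; its own P2 bump gives (0, 0, 1, 0)
invoked at 1, op1 has no predecessors; its own P0 bump gives (1, 0, 0, 0)
from VC(op1)=(1, 0, 0, 0), op4 (invoked 6) maxes components and bumps P0 → (2, 0, 0, 0)
from VC(op4)=(2, 0, 0, 0), op10 (invoked 18) maxes components and bumps P1 → (2, 1, 0, 0)
from VC(op4)=(2, 0, 0, 0), op5 (invoked 9) maxes components and bumps P0 → (3, 0, 0, 0)
from VC(op3)=(0, 0, 0, 1), VC(op4)=(2, 0, 0, 0), op7 (invoked 12) maxes components and bumps P3 → (2, 0, 0, 2)
from VC(op2)=(0, 0, 1, 0), VC(op4)=(2, 0, 0, 0), op6 (invoked 10) maxes components and bumps P2 → (2, 0, 2, 0)
from VC(op4)=(2, 0, 0, 0), VC(op5)=(3, 0, 0, 0), op8 (invoked 14) maxes components and bumps P0 → (4, 0, 0, 0)
from VC(op4)=(2, 0, 0, 0), VC(op8)=(4, 0, 0, 0), op9 (invoked 17) maxes components and bumps P0 → (5, 0, 0, 0)
target: VC(op10) = (2, 1, 0, 0)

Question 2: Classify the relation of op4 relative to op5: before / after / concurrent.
before

op4 spans [6,8], op5 spans [9,11]
resp(op4)=8 < inv(op5)=9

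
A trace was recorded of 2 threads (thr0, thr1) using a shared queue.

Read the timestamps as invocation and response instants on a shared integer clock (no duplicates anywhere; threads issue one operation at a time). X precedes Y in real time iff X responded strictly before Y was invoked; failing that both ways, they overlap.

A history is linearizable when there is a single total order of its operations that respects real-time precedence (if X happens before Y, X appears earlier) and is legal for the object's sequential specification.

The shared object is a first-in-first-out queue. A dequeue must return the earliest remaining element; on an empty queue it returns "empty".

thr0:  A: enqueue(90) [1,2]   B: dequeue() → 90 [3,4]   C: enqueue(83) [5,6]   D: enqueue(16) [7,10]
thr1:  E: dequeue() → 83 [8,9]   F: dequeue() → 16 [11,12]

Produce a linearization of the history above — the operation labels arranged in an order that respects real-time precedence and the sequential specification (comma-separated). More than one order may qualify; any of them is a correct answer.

A, B, C, D, E, F

1. A enqueue(90), leaving queue <90>
2. B dequeue() → 90, leaving queue <>
3. C enqueue(83), leaving queue <83>
4. D enqueue(16), leaving queue <83,16>
5. E dequeue() → 83, leaving queue <16>
6. F dequeue() → 16, leaving queue <>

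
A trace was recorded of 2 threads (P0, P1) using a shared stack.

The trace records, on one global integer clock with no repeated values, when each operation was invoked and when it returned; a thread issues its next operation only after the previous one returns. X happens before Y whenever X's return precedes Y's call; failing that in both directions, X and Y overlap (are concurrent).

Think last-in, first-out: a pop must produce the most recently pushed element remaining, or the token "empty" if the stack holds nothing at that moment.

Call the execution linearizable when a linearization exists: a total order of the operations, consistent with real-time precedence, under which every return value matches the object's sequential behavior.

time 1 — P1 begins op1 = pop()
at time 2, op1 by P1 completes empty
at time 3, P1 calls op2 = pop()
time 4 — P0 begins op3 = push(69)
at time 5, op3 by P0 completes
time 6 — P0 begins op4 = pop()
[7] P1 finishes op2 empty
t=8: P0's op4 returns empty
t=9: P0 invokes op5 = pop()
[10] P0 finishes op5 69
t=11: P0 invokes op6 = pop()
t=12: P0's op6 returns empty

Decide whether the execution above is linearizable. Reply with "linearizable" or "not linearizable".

not linearizable

through event 7 a valid linearization exists; event 8 (op4 responding at time 8) ends that
all 3 real-time-respecting orders fail — 4 completed stack operations, no legal replay
for example op1, op2, op3, op4 fails at step 4: op4 pop() → empty is not legal there
for example op1, op3, op2, op4 fails at step 3: op2 pop() → empty is not legal there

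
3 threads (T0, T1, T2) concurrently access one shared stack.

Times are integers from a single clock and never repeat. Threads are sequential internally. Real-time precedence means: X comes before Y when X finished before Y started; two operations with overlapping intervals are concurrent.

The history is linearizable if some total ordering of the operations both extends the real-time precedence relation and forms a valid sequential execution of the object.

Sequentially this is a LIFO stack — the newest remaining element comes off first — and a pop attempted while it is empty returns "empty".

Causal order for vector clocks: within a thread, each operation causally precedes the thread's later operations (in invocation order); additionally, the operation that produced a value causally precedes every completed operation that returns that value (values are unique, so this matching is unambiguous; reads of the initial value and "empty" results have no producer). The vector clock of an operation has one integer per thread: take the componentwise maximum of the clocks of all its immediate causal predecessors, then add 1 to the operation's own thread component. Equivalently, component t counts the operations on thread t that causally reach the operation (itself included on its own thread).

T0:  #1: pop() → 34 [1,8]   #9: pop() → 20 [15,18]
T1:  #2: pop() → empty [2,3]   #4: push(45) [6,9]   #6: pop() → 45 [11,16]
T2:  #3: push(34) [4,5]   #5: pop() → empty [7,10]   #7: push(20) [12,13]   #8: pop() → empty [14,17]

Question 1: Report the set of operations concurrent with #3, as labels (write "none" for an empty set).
Answer: #1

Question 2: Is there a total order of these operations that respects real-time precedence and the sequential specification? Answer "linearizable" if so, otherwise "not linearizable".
one valid linearization: #2, #3, #1, #5, #4, #6, #7, #9, #8
1. #2 pop() → empty, leaving stack <>
2. #3 push(34), leaving stack <34>
3. #1 pop() → 34, leaving stack <>
4. #5 pop() → empty, leaving stack <>
5. #4 push(45), leaving stack <45>
6. #6 pop() → 45, leaving stack <>
7. #7 push(20), leaving stack <20>
8. #9 pop() → 20, leaving stack <>
9. #8 pop() → empty, leaving stack <>

linearizable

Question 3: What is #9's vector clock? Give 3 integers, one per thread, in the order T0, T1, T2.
Answer: (2, 0, 3)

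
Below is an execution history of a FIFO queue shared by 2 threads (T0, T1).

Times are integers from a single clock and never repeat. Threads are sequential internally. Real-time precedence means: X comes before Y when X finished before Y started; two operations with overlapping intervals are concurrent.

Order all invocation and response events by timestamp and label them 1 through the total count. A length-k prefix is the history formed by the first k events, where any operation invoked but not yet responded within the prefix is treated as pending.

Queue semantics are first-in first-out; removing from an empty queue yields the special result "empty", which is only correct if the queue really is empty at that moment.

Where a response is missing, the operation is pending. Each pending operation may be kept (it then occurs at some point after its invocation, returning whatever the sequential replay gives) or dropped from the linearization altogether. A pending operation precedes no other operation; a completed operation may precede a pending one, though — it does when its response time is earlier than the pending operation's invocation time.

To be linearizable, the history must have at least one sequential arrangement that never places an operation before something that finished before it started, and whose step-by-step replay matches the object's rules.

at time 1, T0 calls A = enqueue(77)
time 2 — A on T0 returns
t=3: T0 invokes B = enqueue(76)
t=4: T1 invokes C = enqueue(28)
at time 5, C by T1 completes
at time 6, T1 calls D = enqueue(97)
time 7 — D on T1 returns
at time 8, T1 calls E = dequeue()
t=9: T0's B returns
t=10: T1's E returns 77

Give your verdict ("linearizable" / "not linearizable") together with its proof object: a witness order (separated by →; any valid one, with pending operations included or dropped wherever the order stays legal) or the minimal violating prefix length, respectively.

linearizable — witness: A → B → C → D → E

after step 1 (A enqueue(77)): queue <77>
after step 2 (B enqueue(76)): queue <77,76>
after step 3 (C enqueue(28)): queue <77,76,28>
after step 4 (D enqueue(97)): queue <77,76,28,97>
after step 5 (E dequeue() → 77): queue <76,28,97>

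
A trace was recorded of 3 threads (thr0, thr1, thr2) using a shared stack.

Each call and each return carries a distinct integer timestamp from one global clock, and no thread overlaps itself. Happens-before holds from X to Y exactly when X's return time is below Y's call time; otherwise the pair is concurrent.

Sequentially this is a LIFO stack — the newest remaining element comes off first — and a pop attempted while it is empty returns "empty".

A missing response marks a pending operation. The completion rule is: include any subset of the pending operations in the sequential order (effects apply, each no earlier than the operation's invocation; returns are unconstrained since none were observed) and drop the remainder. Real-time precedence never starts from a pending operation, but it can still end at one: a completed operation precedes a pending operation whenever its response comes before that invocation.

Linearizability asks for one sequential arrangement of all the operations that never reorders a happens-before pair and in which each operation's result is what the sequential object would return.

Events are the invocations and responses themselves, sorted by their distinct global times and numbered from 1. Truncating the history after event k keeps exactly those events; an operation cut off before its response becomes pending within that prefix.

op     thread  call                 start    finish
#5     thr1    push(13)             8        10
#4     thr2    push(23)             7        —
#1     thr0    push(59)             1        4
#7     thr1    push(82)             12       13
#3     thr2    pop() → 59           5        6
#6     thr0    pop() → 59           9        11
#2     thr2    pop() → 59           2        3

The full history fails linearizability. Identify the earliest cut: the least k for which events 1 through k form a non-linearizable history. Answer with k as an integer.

events 1..5 are linearizable, e.g. via #1, #2:
1. #1 push(59), leaving stack <59>
2. #2 pop() → 59, leaving stack <>
at event 6 (#3's time-6 response) nothing linearizes any more
one such order, #1, #2, #3, breaks at step 3 where #3 pop() → 59 is illegal
one such order, #2, #1, #3, breaks at step 1 where #2 pop() → 59 is illegal

6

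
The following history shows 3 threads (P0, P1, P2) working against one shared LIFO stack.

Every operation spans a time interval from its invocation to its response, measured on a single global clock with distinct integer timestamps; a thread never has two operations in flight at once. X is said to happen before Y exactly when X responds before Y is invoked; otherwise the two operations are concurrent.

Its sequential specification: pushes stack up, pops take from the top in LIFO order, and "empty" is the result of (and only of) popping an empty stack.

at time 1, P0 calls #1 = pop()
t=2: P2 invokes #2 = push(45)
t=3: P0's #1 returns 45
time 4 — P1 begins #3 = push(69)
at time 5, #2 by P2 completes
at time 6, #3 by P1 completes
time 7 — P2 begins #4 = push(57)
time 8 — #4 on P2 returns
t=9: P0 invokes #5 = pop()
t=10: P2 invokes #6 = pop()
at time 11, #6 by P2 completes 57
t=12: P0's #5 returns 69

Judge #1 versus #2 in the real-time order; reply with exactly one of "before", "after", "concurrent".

concurrent

#1 spans [1,3], #2 spans [2,5]
the intervals overlap in both directions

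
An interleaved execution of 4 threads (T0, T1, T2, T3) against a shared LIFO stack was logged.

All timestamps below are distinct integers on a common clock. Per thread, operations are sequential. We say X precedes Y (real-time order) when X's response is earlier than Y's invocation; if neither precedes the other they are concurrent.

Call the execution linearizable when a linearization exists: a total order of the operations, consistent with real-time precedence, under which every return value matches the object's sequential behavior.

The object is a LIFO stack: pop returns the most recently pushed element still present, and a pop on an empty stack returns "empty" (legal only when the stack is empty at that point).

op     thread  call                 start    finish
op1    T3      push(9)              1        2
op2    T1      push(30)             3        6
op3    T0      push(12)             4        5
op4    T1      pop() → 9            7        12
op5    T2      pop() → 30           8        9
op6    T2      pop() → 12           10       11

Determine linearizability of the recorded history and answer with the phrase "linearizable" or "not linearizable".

linearizable

witness order: op1, op3, op2, op5, op6, op4
1. op1 push(9), leaving stack <9>
2. op3 push(12), leaving stack <9,12>
3. op2 push(30), leaving stack <9,12,30>
4. op5 pop() → 30, leaving stack <9,12>
5. op6 pop() → 12, leaving stack <9>
6. op4 pop() → 9, leaving stack <>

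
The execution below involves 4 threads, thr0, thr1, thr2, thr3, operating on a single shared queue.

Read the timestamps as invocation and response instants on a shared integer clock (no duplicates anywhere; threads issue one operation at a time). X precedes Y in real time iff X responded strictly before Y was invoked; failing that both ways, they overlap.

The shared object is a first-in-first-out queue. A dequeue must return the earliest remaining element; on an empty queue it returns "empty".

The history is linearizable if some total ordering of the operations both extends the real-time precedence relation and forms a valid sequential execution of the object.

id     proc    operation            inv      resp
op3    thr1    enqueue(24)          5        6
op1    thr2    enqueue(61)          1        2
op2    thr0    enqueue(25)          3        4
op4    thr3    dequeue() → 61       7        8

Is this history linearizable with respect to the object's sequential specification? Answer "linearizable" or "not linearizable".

linearizable

witness order: op1, op2, op3, op4
after step 1 (op1 enqueue(61)): queue <61>
after step 2 (op2 enqueue(25)): queue <61,25>
after step 3 (op3 enqueue(24)): queue <61,25,24>
after step 4 (op4 dequeue() → 61): queue <25,24>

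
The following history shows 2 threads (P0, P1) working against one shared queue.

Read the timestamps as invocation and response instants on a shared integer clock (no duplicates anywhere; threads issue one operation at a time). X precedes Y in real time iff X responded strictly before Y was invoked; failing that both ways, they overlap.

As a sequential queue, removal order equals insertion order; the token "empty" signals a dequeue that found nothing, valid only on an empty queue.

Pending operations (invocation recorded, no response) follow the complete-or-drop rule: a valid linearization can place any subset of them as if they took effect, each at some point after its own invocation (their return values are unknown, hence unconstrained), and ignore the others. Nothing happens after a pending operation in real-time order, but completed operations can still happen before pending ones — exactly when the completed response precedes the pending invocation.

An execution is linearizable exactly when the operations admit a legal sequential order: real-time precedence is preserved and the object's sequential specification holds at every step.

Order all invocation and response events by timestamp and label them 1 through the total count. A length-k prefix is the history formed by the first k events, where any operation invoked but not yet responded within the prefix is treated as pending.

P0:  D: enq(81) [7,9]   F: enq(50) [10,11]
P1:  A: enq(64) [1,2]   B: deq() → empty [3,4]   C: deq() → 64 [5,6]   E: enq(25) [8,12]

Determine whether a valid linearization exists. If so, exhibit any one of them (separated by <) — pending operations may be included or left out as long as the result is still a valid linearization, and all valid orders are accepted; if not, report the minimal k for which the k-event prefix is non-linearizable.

already the first 4 events (up to B's response at time 4) admit no linearization; the first 3 still do
the sole real-time-consistent order of 2 completed operations fails the queue replay
take A, B: step 2 already fails, because B deq() → empty cannot occur there

not linearizable — minimal violating prefix: 4 events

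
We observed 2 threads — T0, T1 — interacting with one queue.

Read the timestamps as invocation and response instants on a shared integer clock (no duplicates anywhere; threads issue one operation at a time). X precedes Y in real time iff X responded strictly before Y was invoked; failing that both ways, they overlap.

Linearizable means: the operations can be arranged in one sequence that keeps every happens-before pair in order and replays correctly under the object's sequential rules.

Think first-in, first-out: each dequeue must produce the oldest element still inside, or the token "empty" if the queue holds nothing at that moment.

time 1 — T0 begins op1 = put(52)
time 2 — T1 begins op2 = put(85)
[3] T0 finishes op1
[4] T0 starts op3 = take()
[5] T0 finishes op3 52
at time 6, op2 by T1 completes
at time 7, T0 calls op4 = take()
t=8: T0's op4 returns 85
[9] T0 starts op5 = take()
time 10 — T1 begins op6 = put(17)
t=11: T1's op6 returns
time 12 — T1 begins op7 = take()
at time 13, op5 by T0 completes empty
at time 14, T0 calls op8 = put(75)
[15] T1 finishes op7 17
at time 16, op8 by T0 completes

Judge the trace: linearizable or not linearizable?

linearizable

a witness: op1, op2, op3, op4, op5, op6, op7, op8
step 1: op1 put(52) — queue <52>
step 2: op2 put(85) — queue <52,85>
step 3: op3 take() → 52 — queue <85>
step 4: op4 take() → 85 — queue <>
step 5: op5 take() → empty — queue <>
step 6: op6 put(17) — queue <17>
step 7: op7 take() → 17 — queue <>
step 8: op8 put(75) — queue <75>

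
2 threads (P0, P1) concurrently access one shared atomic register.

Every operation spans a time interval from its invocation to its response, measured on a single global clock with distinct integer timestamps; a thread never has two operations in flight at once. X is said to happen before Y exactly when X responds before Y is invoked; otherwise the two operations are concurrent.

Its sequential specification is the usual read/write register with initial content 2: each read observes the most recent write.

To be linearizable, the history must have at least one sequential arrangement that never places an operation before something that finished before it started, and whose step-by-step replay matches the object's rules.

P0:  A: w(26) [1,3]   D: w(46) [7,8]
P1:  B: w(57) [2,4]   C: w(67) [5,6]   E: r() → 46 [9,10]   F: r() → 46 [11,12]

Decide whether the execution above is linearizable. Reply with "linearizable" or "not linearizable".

witness order: A, B, C, D, E, F
after step 1 (A w(26)): value 26
after step 2 (B w(57)): value 57
after step 3 (C w(67)): value 67
after step 4 (D w(46)): value 46
after step 5 (E r() → 46): value 46
after step 6 (F r() → 46): value 46

linearizable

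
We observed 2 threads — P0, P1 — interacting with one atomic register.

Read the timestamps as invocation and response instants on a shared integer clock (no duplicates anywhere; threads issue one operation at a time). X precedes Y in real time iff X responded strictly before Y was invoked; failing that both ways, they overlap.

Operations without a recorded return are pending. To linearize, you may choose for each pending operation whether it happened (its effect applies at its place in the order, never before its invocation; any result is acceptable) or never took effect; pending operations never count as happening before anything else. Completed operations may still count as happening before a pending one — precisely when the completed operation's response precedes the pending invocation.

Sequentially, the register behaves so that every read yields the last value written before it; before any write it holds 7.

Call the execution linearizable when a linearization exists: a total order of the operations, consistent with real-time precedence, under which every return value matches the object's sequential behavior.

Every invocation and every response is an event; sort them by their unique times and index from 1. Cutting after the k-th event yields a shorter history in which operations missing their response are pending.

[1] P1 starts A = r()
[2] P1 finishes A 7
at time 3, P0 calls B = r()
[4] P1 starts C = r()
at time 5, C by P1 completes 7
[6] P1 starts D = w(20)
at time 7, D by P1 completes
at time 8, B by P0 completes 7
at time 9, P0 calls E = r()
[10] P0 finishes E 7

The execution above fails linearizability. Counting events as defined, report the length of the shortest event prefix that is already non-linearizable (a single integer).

10

events 1..9 are still linearizable — one witness is A, B, C, D:
1. A r() → 7, leaving value 7
2. B r() → 7, leaving value 7
3. C r() → 7, leaving value 7
4. D w(20), leaving value 20
with event 10 included (E responding at time 10), all real-time-consistent orders fail
take A, B, C, D, E: step 5 already fails, because E r() → 7 cannot occur there
take A, C, B, D, E: step 5 already fails, because E r() → 7 cannot occur there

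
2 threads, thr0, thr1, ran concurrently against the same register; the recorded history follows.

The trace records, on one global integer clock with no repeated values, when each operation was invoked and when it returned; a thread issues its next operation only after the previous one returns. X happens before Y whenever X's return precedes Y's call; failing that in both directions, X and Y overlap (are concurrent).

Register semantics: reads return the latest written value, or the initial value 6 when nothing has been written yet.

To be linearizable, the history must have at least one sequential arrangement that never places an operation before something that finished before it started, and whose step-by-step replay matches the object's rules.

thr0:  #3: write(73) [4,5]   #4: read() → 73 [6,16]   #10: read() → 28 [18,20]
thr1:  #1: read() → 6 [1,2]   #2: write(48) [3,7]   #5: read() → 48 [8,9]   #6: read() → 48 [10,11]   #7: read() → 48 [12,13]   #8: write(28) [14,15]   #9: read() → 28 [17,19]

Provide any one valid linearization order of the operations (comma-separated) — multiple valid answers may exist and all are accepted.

#1, #3, #4, #2, #5, #6, #7, #8, #9, #10

after step 1 (#1 read() → 6): value 6
after step 2 (#3 write(73)): value 73
after step 3 (#4 read() → 73): value 73
after step 4 (#2 write(48)): value 48
after step 5 (#5 read() → 48): value 48
after step 6 (#6 read() → 48): value 48
after step 7 (#7 read() → 48): value 48
after step 8 (#8 write(28)): value 28
after step 9 (#9 read() → 28): value 28
after step 10 (#10 read() → 28): value 28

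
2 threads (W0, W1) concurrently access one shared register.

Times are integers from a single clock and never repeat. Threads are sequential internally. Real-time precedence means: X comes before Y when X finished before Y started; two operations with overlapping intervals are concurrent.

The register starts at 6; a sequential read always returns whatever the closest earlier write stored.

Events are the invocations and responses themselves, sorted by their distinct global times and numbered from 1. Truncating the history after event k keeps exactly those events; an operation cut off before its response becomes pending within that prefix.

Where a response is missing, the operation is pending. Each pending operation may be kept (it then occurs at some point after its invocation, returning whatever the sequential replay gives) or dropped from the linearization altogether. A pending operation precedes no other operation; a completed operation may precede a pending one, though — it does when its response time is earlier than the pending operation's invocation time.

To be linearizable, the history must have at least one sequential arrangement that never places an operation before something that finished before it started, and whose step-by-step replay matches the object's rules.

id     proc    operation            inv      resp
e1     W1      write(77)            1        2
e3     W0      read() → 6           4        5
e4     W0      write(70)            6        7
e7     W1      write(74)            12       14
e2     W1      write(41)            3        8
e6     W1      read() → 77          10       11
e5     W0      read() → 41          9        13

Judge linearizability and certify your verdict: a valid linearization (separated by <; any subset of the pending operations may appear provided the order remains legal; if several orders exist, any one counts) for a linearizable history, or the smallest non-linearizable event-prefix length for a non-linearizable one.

not linearizable — minimal violating prefix: 5 events

cut after 4 events: linearizable; cut after 5 events (e3 responds, time 5): not linearizable
the sole real-time-consistent order of 2 completed operations fails the register replay
no escape via the 1 pending operation (e2): every completion choice fails
sample order e1, e3 (pending dropped) stalls at step 2 — e3 read() → 6 has no legal effect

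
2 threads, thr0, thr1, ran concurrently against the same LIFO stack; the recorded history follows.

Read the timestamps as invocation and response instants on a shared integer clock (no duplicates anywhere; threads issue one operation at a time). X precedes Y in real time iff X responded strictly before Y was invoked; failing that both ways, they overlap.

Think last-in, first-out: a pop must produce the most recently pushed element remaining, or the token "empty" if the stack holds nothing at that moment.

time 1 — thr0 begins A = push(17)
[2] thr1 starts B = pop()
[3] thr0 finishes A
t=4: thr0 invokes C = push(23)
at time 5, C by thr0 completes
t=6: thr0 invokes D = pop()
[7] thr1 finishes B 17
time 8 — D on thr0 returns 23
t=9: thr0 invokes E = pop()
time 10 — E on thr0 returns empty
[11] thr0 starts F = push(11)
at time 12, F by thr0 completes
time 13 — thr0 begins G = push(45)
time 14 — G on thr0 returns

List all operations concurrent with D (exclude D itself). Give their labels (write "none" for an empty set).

concurrent with D ([6,8]): every op whose interval crosses 6..8
A [1,3]: before
B [2,7]: concurrent
C [4,5]: before
E [9,10]: after
F [11,12]: after
G [13,14]: after

B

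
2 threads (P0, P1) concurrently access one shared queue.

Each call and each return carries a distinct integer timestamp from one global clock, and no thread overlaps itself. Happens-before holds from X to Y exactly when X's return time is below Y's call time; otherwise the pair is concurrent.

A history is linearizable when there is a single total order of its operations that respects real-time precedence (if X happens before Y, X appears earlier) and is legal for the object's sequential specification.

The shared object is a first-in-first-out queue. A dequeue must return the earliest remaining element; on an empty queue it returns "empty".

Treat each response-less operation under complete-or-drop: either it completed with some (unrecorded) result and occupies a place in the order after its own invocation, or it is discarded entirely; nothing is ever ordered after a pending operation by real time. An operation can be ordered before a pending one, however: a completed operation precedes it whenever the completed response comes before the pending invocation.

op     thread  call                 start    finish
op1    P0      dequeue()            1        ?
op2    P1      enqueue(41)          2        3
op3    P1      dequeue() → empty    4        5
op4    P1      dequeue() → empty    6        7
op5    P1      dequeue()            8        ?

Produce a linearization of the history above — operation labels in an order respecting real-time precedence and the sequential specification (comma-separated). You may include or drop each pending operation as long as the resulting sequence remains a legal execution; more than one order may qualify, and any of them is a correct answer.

op2, op1, op3, op4

step 1: op2 enqueue(41) — queue <41>
step 2: op1 dequeue() (pending, included) — queue <>
step 3: op3 dequeue() → empty — queue <>
step 4: op4 dequeue() → empty — queue <>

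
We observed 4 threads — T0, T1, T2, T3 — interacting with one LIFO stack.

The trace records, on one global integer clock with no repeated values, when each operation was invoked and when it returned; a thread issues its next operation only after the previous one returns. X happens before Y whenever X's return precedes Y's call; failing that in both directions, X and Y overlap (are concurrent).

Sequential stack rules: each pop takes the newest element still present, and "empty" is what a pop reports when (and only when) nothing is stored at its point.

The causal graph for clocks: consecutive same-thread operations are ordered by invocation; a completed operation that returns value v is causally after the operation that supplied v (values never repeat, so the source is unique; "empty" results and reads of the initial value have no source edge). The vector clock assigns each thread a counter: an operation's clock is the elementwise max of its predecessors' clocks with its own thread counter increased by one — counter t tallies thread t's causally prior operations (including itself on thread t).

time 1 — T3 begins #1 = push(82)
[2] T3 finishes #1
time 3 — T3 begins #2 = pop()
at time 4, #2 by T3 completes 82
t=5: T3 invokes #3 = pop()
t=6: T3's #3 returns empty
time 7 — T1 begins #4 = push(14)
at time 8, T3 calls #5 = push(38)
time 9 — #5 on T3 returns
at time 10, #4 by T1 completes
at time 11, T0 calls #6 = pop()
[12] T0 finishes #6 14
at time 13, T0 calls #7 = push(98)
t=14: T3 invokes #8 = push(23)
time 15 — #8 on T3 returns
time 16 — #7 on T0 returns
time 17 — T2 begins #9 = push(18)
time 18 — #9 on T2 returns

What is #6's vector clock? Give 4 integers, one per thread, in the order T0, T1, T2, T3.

#1, invoked 1, has no incoming edges; only T3's bump applies → (0, 0, 0, 1)
#9, invoked 17, has no incoming edges; only T2's bump applies → (0, 0, 1, 0)
#4, invoked 7, has no incoming edges; only T1's bump applies → (0, 1, 0, 0)
#2, invoked 3, takes VC(#1)=(0, 0, 0, 1) under max, adds 1 for T3 → (0, 0, 0, 2)
#6, invoked 11, takes VC(#4)=(0, 1, 0, 0) under max, adds 1 for T0 → (1, 1, 0, 0)
#3, invoked 5, takes VC(#2)=(0, 0, 0, 2) under max, adds 1 for T3 → (0, 0, 0, 3)
#7, invoked 13, takes VC(#6)=(1, 1, 0, 0) under max, adds 1 for T0 → (2, 1, 0, 0)
#5, invoked 8, takes VC(#3)=(0, 0, 0, 3) under max, adds 1 for T3 → (0, 0, 0, 4)
#8, invoked 14, takes VC(#5)=(0, 0, 0, 4) under max, adds 1 for T3 → (0, 0, 0, 5)
target: VC(#6) = (1, 1, 0, 0)

(1, 1, 0, 0)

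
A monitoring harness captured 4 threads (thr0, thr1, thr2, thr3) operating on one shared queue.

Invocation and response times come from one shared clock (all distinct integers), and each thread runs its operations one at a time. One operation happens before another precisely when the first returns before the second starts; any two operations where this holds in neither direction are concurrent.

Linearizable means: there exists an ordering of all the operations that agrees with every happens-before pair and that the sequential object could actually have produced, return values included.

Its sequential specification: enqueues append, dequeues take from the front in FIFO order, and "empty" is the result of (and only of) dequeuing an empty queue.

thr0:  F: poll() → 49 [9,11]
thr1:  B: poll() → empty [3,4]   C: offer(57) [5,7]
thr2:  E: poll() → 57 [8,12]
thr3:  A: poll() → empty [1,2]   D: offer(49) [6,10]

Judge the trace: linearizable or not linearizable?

linearizable

a witness: A, B, C, D, E, F
step 1: A poll() → empty — queue <>
step 2: B poll() → empty — queue <>
step 3: C offer(57) — queue <57>
step 4: D offer(49) — queue <57,49>
step 5: E poll() → 57 — queue <49>
step 6: F poll() → 49 — queue <>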